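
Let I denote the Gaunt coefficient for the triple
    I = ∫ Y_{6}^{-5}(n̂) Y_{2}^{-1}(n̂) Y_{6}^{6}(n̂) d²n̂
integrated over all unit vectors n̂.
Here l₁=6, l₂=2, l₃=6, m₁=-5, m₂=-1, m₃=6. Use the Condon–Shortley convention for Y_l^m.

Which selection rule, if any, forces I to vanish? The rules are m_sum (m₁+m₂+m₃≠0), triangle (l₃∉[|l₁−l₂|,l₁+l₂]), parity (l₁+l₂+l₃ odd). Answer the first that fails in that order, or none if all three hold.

none

Σmᵢ = 0  ✓
l₃∈[|l₁−l₂|,l₁+l₂]=[4,8], have l₃=6  ✓
Σlᵢ = 14 ⇒ even  ✓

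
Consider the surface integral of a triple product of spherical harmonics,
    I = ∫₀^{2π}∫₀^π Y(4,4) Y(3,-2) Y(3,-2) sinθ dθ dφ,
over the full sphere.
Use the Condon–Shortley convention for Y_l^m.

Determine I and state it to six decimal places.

0.214561

Checks pass: Σm=0; 10 even; l₃=3∈[1,7].
(2·4+1)(2·3+1)(2·3+1) = 441
Δ: 4! 4! 2! / 11! → 1/34650
sum: t=1:−1/72 t=2:+1/16 t=3:−1/72 = 5/144
3j²(4 3 3; 0 0 0) = Δ·Π!·Σ² = 2/77  (sign -1)
sum: t=0:+1/576 = 1/576
3j²(4 3 3; 4 -2 -2) = Δ·Π!·Σ² = 5/99  (sign -1)
combine: 4πI² = 441·2/77·5/99 = 70/121
take √, sign +1: I = 0.21456131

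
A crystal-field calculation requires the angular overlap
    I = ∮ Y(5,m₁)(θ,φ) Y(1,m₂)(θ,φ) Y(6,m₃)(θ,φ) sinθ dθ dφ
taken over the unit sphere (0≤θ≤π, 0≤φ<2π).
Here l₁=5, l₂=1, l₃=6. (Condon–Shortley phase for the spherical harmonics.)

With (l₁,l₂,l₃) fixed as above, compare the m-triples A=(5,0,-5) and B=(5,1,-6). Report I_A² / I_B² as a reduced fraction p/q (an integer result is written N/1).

1/6

l's match ⇒ only the (l;m) 3-j factors differ between A and B.
A: triangle coeff Δ(5,1,6) = 1/858; Σ_t [0,0]: t=0:+1/3628800 = 1/3628800; (3j)²=1/78 [(5 1 6; 5 0 -5)], sign=-1
B: triangle coeff Δ(5,1,6) = 1/858; Σ_t [0,0]: t=0:+1/7257600 = 1/7257600; (3j)²=1/13 [(5 1 6; 5 1 -6)], sign=+1
I_A²/I_B² = (1/78)/(1/13) = 1/6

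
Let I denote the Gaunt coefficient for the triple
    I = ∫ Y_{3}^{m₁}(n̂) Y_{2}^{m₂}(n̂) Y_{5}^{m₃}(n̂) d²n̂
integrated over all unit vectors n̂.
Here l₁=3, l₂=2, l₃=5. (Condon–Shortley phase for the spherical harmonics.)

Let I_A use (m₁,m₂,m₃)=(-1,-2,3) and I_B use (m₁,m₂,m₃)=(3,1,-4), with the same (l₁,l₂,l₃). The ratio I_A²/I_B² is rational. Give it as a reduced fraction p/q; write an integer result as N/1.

5/6

Shared (l₁,l₂,l₃)=(3,2,5): N and (l;000)² cancel in I_A²/I_B².
A: Δ = 0!·6!·4!/11! = 1/2310; Racah Σ t=0..0: t=0:+1/1152 = 1/1152; ⇒ 3j(3 2 5; -1 -2 3)² = 1/33, sgn +1
B: Δ = 0!·6!·4!/11! = 1/2310; Racah Σ t=0..0: t=0:+1/4320 = 1/4320; ⇒ 3j(3 2 5; 3 1 -4)² = 2/55, sgn -1
I_A²/I_B² = (1/33)/(2/55) = 5/6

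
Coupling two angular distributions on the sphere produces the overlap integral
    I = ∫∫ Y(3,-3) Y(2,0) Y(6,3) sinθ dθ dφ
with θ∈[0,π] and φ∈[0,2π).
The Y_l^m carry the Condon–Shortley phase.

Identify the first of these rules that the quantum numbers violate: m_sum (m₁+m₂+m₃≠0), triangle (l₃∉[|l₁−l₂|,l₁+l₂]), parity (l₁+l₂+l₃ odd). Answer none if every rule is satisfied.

m₁+m₂+m₃ = -3 + 0 + 3 = 0  ✓
triangle: |3−2|=1 ≤ l₃=6 ≤ 3+2=5  ✗
parity: l₁+l₂+l₃ = 11 is odd

triangle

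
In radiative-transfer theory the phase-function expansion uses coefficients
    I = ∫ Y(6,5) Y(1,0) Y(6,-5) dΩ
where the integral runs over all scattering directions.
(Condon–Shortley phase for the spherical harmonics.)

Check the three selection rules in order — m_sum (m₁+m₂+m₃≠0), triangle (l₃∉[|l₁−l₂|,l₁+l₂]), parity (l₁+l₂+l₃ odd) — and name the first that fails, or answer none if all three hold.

parity

Σmᵢ = 0  ✓
l₃∈[|l₁−l₂|,l₁+l₂]=[5,7], have l₃=6  ✓
Σlᵢ = 13 ⇒ odd  ✗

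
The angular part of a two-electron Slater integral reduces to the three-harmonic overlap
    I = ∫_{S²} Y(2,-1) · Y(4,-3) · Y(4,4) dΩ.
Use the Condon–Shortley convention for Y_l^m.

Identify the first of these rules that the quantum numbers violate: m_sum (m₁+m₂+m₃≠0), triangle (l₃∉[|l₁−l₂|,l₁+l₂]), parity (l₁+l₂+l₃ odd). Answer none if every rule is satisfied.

none

m₁+m₂+m₃ = -1 − 3 + 4 = 0  ✓
triangle: |2−4|=2 ≤ l₃=4 ≤ 2+4=6  ✓
parity: l₁+l₂+l₃ = 10 is even  ✓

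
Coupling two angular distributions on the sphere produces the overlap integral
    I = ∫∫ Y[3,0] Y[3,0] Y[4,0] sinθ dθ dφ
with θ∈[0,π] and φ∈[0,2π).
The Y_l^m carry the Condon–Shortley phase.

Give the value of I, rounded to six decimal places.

m-sum 0 ✓  L=10 even ✓  0≤4≤6 ✓
Π(2lᵢ+1) = 7×7×9 = 441
triangle coeff Δ(3,3,4) = 1/34650
Σ_t [0,2]: t=0:+1/72 t=1:−1/16 t=2:+1/72 = -5/144
(3j)²=2/77 [(3 3 4; 0 0 0)], sign=-1
(m-triple is (0,0,0) — same symbol as above.)
⇒ 4πI² = 36/121
I = (+1)√(36/121/(4π)) = 0.15386989

0.153870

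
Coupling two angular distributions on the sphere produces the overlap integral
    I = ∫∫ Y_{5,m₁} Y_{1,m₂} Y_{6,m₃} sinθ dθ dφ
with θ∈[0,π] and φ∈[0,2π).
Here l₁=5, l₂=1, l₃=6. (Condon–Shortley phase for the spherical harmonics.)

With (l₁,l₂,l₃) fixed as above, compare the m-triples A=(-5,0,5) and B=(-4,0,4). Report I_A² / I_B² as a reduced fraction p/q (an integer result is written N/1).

Same 5,1,6: normalisation and zero-m 3j drop out of the ratio.
A: Δ: 0! 10! 2! / 13! → 1/858; sum: t=0:+1/3628800 = 1/3628800; 3j²(5 1 6; -5 0 5) = Δ·Π!·Σ² = 1/78  (sign -1)
B: Δ: 0! 10! 2! / 13! → 1/858; sum: t=0:+1/362880 = 1/362880; 3j²(5 1 6; -4 0 4) = Δ·Π!·Σ² = 10/429  (sign +1)
I_A²/I_B² = (1/78)/(10/429) = 11/20

11/20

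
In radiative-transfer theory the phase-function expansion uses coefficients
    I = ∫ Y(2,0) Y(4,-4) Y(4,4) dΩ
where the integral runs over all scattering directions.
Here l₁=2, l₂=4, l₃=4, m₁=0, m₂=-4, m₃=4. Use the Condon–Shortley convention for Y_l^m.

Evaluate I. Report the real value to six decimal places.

Checks pass: Σm=0; 10 even; l₃=4∈[2,6].
(2·2+1)(2·4+1)(2·4+1) = 405
Δ: 2! 2! 6! / 11! → 1/13860
sum: t=0:+1/192 t=1:−1/36 t=2:+1/192 = -5/288
3j²(2 4 4; 0 0 0) = Δ·Π!·Σ² = 20/693  (sign -1)
sum: t=0:+1/2880 = 1/2880
3j²(2 4 4; 0 -4 4) = Δ·Π!·Σ² = 28/495  (sign +1)
combine: 4πI² = 405·20/693·28/495 = 80/121
take √, sign -1: I = -0.22937568

-0.229376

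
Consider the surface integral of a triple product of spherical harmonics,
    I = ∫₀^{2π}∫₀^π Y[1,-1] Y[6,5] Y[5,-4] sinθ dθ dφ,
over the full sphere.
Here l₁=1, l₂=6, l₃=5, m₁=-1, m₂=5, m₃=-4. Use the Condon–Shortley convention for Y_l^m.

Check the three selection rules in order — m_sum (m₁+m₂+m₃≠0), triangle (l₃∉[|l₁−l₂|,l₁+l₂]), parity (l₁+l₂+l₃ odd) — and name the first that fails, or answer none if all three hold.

m₁+m₂+m₃ = -1 + 5 − 4 = 0  ✓
triangle: |1−6|=5 ≤ l₃=5 ≤ 1+6=7  ✓
parity: l₁+l₂+l₃ = 12 is even  ✓

none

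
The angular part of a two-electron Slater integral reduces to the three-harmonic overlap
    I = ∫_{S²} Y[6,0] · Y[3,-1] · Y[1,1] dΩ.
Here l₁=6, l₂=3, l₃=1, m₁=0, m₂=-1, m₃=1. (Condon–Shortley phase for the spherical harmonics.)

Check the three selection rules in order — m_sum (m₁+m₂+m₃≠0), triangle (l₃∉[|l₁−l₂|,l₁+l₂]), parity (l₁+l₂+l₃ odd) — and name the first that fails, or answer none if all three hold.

triangle

Σmᵢ = 0  ✓
l₃∈[|l₁−l₂|,l₁+l₂]=[3,9], have l₃=1  ✗
Σlᵢ = 10 ⇒ even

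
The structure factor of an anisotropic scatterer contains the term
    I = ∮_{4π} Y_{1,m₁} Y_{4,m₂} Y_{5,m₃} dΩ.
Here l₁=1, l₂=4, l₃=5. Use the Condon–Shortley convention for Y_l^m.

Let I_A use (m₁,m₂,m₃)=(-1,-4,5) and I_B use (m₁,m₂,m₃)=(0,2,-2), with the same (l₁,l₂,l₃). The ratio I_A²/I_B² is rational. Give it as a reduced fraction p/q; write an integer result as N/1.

l's match ⇒ only the (l;m) 3-j factors differ between A and B.
A: triangle coeff Δ(1,4,5) = 1/495; Σ_t [0,0]: t=0:+1/80640 = 1/80640; (3j)²=1/11 [(1 4 5; -1 -4 5)], sign=+1
B: triangle coeff Δ(1,4,5) = 1/495; Σ_t [0,0]: t=0:+1/1440 = 1/1440; (3j)²=7/165 [(1 4 5; 0 2 -2)], sign=-1
I_A²/I_B² = (1/11)/(7/165) = 15/7

15/7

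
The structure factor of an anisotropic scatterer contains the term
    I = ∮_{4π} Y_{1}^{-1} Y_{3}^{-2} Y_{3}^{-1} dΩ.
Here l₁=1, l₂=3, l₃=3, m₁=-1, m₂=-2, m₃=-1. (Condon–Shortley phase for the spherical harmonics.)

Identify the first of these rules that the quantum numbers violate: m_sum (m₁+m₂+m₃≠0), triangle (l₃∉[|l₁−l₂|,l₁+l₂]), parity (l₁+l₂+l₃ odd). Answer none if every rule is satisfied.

Σmᵢ = -4  ✗
l₃∈[|l₁−l₂|,l₁+l₂]=[2,4], have l₃=3
Σlᵢ = 7 ⇒ odd

m_sum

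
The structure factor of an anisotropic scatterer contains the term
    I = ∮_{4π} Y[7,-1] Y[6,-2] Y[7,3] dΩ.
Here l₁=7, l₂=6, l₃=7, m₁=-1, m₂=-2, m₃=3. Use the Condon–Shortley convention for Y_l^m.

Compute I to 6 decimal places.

-0.019541

Checks pass: Σm=0; 20 even; l₃=7∈[1,13].
(2·7+1)(2·6+1)(2·7+1) = 2925
Δ: 6! 8! 6! / 21! → 1/2444321880
sum: t=0:+1/2612736000 t=1:−1/20736000 t=2:+1/1658880 t=3:−1/746496 t=4:+1/1658880 t=5:−1/20736000 t=6:+1/2612736000 = -1/4354560
3j²(7 6 7; 0 0 0) = Δ·Π!·Σ² = 1000/138567  (sign +1)
sum: t=0:+1/1393459200 t=1:−1/21772800 t=2:+1/3317760 t=3:−1/3110400 t=4:+1/19906560 = -1/66355200
3j²(7 6 7; -1 -2 3) = Δ·Π!·Σ² = 21/92378  (sign -1)
combine: 4πI² = 2925·1000/138567·21/92378 = 787500/164109517
take √, sign -1: I = -0.01954130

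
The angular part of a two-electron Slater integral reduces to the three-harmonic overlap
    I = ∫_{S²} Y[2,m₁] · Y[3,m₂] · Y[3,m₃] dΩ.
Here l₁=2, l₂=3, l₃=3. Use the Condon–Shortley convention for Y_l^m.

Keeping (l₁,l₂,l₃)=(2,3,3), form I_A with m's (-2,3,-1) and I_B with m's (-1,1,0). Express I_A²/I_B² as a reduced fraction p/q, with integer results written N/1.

5/1

Shared (l₁,l₂,l₃)=(2,3,3): N and (l;000)² cancel in I_A²/I_B².
A: Δ = 2!·2!·4!/9! = 1/3780; Racah Σ t=2..2: t=2:+1/96 = 1/96; ⇒ 3j(2 3 3; -2 3 -1)² = 1/42, sgn +1
B: Δ = 2!·2!·4!/9! = 1/3780; Racah Σ t=1..2: t=1:−1/12 t=2:+1/8 = 1/24; ⇒ 3j(2 3 3; -1 1 0)² = 1/210, sgn -1
I_A²/I_B² = (1/42)/(1/210) = 5/1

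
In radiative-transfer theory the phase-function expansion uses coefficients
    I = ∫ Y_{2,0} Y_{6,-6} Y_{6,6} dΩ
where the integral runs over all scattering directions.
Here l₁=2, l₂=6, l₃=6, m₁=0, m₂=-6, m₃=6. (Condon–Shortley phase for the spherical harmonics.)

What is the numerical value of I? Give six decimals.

m-sum 0 ✓  L=14 even ✓  4≤6≤8 ✓
Π(2lᵢ+1) = 5×13×13 = 845
triangle coeff Δ(2,6,6) = 1/90090
Σ_t [0,2]: t=0:+1/69120 t=1:−1/14400 t=2:+1/69120 = -7/172800
(3j)²=14/715 [(2 6 6; 0 0 0)], sign=-1
Σ_t [0,0]: t=0:+1/14515200 = 1/14515200
(3j)²=22/455 [(2 6 6; 0 -6 6)], sign=+1
⇒ 4πI² = 4/5
I = (-1)√(4/5/(4π)) = -0.25231325

-0.252313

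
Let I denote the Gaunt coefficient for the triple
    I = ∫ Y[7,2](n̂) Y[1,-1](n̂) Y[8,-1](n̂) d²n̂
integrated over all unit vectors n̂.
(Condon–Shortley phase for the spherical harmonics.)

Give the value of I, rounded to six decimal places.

-0.140215

m-sum 0 ✓  L=16 even ✓  6≤8≤8 ✓
Π(2lᵢ+1) = 15×3×17 = 765
triangle coeff Δ(7,1,8) = 1/2040
Σ_t [0,0]: t=0:+1/25401600 = 1/25401600
(3j)²=8/255 [(7 1 8; 0 0 0)], sign=+1
Σ_t [0,0]: t=0:+1/87091200 = 1/87091200
(3j)²=7/680 [(7 1 8; 2 -1 -1)], sign=-1
⇒ 4πI² = 21/85
I = (-1)√(21/85/(4π)) = -0.14021525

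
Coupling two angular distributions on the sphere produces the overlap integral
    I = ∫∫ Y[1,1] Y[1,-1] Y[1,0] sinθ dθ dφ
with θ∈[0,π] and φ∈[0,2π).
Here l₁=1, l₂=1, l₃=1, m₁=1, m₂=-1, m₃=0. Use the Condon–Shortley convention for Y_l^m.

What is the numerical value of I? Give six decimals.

l₁+l₂+l₃=3 is odd: 3j(l;000)=0 ⇒ I=0

0.000000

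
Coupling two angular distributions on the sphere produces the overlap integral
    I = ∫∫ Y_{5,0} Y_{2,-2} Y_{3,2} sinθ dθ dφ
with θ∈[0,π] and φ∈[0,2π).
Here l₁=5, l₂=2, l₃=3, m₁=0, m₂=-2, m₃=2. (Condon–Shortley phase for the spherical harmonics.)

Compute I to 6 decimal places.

0.053579

m-sum 0 ✓  L=10 even ✓  3≤3≤7 ✓
Π(2lᵢ+1) = 11×5×7 = 385
triangle coeff Δ(5,2,3) = 1/2310
Σ_t [2,2]: t=2:+1/144 = 1/144
(3j)²=10/231 [(5 2 3; 0 0 0)], sign=-1
Σ_t [0,0]: t=0:+1/2880 = 1/2880
(3j)²=1/462 [(5 2 3; 0 -2 2)], sign=-1
⇒ 4πI² = 25/693
I = (+1)√(25/693/(4π)) = 0.05357948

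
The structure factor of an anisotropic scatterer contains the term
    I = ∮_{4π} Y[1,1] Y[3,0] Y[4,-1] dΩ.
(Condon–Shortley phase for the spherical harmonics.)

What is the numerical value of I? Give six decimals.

Checks pass: Σm=0; 8 even; l₃=4∈[2,4].
(2·1+1)(2·3+1)(2·4+1) = 189
Δ: 0! 2! 6! / 9! → 1/252
sum: t=0:+1/36 = 1/36
3j²(1 3 4; 0 0 0) = Δ·Π!·Σ² = 4/63  (sign +1)
sum: t=0:+1/72 = 1/72
3j²(1 3 4; 1 0 -1) = Δ·Π!·Σ² = 5/126  (sign -1)
combine: 4πI² = 189·4/63·5/126 = 10/21
take √, sign -1: I = -0.19466390

-0.194664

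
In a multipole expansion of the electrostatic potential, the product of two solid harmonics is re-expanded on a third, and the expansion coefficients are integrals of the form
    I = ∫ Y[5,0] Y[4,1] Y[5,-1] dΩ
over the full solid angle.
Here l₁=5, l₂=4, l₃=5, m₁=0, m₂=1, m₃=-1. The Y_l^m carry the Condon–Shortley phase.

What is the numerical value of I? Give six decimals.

m-sum 0 ✓  L=14 even ✓  1≤5≤9 ✓
Π(2lᵢ+1) = 11×9×11 = 1089
triangle coeff Δ(5,4,5) = 1/3153150
Σ_t [0,4]: t=0:+1/69120 t=1:−1/1728 t=2:+1/576 t=3:−1/1728 t=4:+1/69120 = 7/11520
(3j)²=2/143 [(5 4 5; 0 0 0)], sign=-1
Σ_t [1,4]: t=1:−1/6912 t=2:+1/864 t=3:−1/1152 t=4:+1/17280 = 7/34560
(3j)²=1/429 [(5 4 5; 0 1 -1)], sign=+1
⇒ 4πI² = 6/169
I = (-1)√(6/169/(4π)) = -0.05315295

-0.053153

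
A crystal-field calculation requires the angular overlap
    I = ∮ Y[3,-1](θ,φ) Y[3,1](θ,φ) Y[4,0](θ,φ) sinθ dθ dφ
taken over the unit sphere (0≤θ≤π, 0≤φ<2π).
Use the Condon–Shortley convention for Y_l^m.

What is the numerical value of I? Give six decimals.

-0.025645

m-sum 0 ✓  L=10 even ✓  0≤4≤6 ✓
Π(2lᵢ+1) = 7×7×9 = 441
triangle coeff Δ(3,3,4) = 1/34650
Σ_t [0,2]: t=0:+1/72 t=1:−1/16 t=2:+1/72 = -5/144
(3j)²=2/77 [(3 3 4; 0 0 0)], sign=-1
Σ_t [0,2]: t=0:+1/1152 t=1:−1/36 t=2:+1/32 = 5/1152
(3j)²=1/1386 [(3 3 4; -1 1 0)], sign=+1
⇒ 4πI² = 1/121
I = (-1)√(1/121/(4π)) = -0.02564498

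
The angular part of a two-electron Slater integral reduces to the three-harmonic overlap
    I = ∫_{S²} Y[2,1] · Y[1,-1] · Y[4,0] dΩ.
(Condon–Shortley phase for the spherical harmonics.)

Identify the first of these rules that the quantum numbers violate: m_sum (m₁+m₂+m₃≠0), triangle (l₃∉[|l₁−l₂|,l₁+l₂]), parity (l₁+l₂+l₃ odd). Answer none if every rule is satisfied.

m₁+m₂+m₃ = 1 − 1 + 0 = 0  ✓
triangle: |2−1|=1 ≤ l₃=4 ≤ 2+1=3  ✗
parity: l₁+l₂+l₃ = 7 is odd

triangle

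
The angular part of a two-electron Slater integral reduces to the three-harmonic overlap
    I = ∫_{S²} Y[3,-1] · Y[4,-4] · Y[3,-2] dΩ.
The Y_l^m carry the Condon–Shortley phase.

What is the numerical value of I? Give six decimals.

-1 − 4 − 2 = -7 ≠ 0: azimuthal integral kills it; I = 0

0.000000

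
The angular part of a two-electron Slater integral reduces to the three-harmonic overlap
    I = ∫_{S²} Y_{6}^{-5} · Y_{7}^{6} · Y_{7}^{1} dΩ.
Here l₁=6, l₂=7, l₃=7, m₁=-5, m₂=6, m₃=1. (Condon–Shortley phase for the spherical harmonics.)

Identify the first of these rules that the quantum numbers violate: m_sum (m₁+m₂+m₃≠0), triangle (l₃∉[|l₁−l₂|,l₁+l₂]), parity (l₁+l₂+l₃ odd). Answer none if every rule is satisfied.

m_sum

azimuthal sum: -5 + 6 + 1 = 2  ✗
1 ≤ 7 ≤ 13 (triangle on l)
L = 6 + 7 + 7 = 20 (even)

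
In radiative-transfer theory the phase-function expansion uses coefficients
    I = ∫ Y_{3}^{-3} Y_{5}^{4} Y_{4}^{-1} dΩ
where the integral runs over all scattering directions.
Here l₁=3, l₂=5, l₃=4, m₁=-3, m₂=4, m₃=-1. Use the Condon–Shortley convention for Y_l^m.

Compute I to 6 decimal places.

Rules hold: Σm=0, L=12 even, 2≤4≤8.
N = 7·11·9 = 693
Δ = 4!·2!·6!/13! = 1/180180
Racah Σ t=1..3: t=1:−1/576 t=2:+1/144 t=3:−1/576 = 1/288
⇒ 3j(3 5 4; 0 0 0)² = 20/1001, sgn +1
Racah Σ t=4..4: t=4:+1/5760 = 1/5760
⇒ 3j(3 5 4; -3 4 -1)² = 9/286, sgn -1
4πI² = N·(3j₀)²·(3jₘ)² = 810/1859
I = -1·√(0.435718/4π) = -0.18620781

-0.186208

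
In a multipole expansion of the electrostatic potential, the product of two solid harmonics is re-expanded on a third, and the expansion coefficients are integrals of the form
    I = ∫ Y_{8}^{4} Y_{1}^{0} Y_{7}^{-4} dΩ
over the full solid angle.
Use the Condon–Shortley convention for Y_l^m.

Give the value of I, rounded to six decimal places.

Rules hold: Σm=0, L=16 even, 7≤7≤9.
N = 17·3·15 = 765
Δ = 2!·14!·0!/17! = 1/2040
Racah Σ t=1..1: t=1:−1/25401600 = -1/25401600
⇒ 3j(8 1 7; 0 0 0)² = 8/255, sgn +1
Racah Σ t=1..1: t=1:−1/239500800 = -1/239500800
⇒ 3j(8 1 7; 4 0 -4)² = 2/85, sgn +1
4πI² = N·(3j₀)²·(3jₘ)² = 48/85
I = +1·√(0.564706/4π) = 0.21198553

0.211986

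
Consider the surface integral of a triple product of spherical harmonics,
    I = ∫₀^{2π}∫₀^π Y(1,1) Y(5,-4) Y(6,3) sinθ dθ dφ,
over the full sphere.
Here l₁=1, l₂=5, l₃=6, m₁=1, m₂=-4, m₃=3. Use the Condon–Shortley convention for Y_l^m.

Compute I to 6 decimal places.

Rules hold: Σm=0, L=12 even, 4≤6≤6.
N = 3·11·13 = 429
Δ = 0!·2!·10!/13! = 1/858
Racah Σ t=0..0: t=0:+1/14400 = 1/14400
⇒ 3j(1 5 6; 0 0 0)² = 6/143, sgn +1
Racah Σ t=0..0: t=0:+1/725760 = 1/725760
⇒ 3j(1 5 6; 1 -4 3)² = 1/286, sgn -1
4πI² = N·(3j₀)²·(3jₘ)² = 9/143
I = -1·√(0.0629371/4π) = -0.07076985

-0.070770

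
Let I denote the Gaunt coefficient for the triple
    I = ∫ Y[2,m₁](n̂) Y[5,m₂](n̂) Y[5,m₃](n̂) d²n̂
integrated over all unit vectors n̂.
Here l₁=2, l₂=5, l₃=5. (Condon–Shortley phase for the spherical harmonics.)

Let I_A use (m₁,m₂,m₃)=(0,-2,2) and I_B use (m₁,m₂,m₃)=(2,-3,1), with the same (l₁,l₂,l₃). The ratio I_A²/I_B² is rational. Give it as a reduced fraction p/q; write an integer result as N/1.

Shared (l₁,l₂,l₃)=(2,5,5): N and (l;000)² cancel in I_A²/I_B².
A: Δ = 2!·2!·8!/13! = 1/38610; Racah Σ t=0..2: t=0:+1/2880 t=1:−1/1440 t=2:+1/20160 = -1/3360; ⇒ 3j(2 5 5; 0 -2 2)² = 6/715, sgn +1
B: Δ = 2!·2!·8!/13! = 1/38610; Racah Σ t=0..0: t=0:+1/5760 = 1/5760; ⇒ 3j(2 5 5; 2 -3 1)² = 56/2145, sgn +1
I_A²/I_B² = (6/715)/(56/2145) = 9/28

9/28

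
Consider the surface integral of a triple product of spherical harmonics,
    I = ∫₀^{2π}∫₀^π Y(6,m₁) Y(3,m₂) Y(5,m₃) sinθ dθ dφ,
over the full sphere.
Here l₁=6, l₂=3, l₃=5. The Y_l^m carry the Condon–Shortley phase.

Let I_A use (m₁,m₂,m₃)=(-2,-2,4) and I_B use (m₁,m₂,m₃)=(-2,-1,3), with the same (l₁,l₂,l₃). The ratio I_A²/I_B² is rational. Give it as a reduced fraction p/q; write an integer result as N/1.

Same 6,3,5: normalisation and zero-m 3j drop out of the ratio.
A: Δ: 4! 8! 2! / 15! → 1/675675; sum: t=0:+1/967680 t=1:−1/60480 = -1/64512; 3j²(6 3 5; -2 -2 4) = Δ·Π!·Σ² = 15/1001  (sign +1)
B: Δ: 4! 8! 2! / 15! → 1/675675; sum: t=0:+1/1935360 t=1:−1/30240 t=2:+1/11520 = 1/18432; 3j²(6 3 5; -2 -1 3) = Δ·Π!·Σ² = 7/429  (sign +1)
I_A²/I_B² = (15/1001)/(7/429) = 45/49

45/49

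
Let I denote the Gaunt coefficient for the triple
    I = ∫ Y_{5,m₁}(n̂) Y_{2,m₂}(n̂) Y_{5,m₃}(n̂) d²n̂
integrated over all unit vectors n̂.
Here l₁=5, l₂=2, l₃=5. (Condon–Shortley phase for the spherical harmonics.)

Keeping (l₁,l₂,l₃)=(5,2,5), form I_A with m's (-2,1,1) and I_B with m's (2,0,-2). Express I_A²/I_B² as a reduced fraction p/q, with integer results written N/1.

7/6

Same 5,2,5: normalisation and zero-m 3j drop out of the ratio.
A: Δ: 2! 8! 2! / 13! → 1/38610; sum: t=1:−1/2880 t=2:+1/1440 = 1/2880; 3j²(5 2 5; -2 1 1) = Δ·Π!·Σ² = 7/715  (sign +1)
B: Δ: 2! 8! 2! / 13! → 1/38610; sum: t=0:+1/2880 t=1:−1/1440 t=2:+1/20160 = -1/3360; 3j²(5 2 5; 2 0 -2) = Δ·Π!·Σ² = 6/715  (sign +1)
I_A²/I_B² = (7/715)/(6/715) = 7/6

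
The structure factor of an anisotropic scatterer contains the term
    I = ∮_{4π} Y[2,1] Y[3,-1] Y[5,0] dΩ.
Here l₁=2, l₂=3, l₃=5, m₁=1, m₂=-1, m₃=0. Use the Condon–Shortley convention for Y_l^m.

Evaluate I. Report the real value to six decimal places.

0.169433

Rules hold: Σm=0, L=10 even, 1≤5≤5.
N = 5·7·11 = 385
Δ = 0!·4!·6!/11! = 1/2310
Racah Σ t=0..0: t=0:+1/144 = 1/144
⇒ 3j(2 3 5; 0 0 0)² = 10/231, sgn -1
Racah Σ t=0..0: t=0:+1/288 = 1/288
⇒ 3j(2 3 5; 1 -1 0)² = 5/231, sgn -1
4πI² = N·(3j₀)²·(3jₘ)² = 250/693
I = +1·√(0.36075/4π) = 0.16943318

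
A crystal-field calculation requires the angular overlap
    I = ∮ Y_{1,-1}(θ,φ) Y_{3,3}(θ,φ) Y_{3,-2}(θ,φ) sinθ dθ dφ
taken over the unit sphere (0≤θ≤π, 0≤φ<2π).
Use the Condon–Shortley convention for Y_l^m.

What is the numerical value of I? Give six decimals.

l₁+l₂+l₃=7 is odd: 3j(l;000)=0 ⇒ I=0

0.000000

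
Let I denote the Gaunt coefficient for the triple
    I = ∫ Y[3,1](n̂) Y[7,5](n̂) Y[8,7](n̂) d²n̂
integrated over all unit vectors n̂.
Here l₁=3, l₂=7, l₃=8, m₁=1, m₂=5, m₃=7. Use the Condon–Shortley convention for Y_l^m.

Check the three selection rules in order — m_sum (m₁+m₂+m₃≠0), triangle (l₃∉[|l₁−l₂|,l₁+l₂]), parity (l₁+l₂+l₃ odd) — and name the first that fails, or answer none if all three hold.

Σmᵢ = 13  ✗
l₃∈[|l₁−l₂|,l₁+l₂]=[4,10], have l₃=8
Σlᵢ = 18 ⇒ even

m_sum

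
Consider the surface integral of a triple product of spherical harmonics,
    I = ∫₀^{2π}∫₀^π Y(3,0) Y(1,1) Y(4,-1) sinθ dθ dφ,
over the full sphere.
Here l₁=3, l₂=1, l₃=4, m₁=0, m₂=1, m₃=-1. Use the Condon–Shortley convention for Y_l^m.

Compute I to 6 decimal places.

-0.194664

Rules hold: Σm=0, L=8 even, 2≤4≤4.
N = 7·3·9 = 189
Δ = 0!·6!·2!/9! = 1/252
Racah Σ t=0..0: t=0:+1/36 = 1/36
⇒ 3j(3 1 4; 0 0 0)² = 4/63, sgn +1
Racah Σ t=0..0: t=0:+1/72 = 1/72
⇒ 3j(3 1 4; 0 1 -1)² = 5/126, sgn -1
4πI² = N·(3j₀)²·(3jₘ)² = 10/21
I = -1·√(0.47619/4π) = -0.19466390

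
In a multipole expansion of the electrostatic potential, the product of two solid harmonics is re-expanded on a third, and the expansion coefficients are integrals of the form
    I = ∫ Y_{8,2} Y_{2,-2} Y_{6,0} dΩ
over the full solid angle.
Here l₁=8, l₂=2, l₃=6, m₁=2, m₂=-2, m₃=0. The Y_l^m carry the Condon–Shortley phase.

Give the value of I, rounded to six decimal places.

0.122977

m-sum 0 ✓  L=16 even ✓  6≤6≤10 ✓
Π(2lᵢ+1) = 17×5×13 = 1105
triangle coeff Δ(8,2,6) = 1/30940
Σ_t [2,2]: t=2:+1/2073600 = 1/2073600
(3j)²=28/1105 [(8 2 6; 0 0 0)], sign=+1
Σ_t [0,0]: t=0:+1/12441600 = 1/12441600
(3j)²=3/442 [(8 2 6; 2 -2 0)], sign=+1
⇒ 4πI² = 42/221
I = (+1)√(42/221/(4π)) = 0.12297691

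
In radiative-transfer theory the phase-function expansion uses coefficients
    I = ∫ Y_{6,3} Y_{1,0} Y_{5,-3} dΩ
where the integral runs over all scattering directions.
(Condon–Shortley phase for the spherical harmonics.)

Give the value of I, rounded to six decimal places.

m-sum 0 ✓  L=12 even ✓  5≤5≤7 ✓
Π(2lᵢ+1) = 13×3×11 = 429
triangle coeff Δ(6,1,5) = 1/858
Σ_t [1,1]: t=1:−1/14400 = -1/14400
(3j)²=6/143 [(6 1 5; 0 0 0)], sign=+1
Σ_t [1,1]: t=1:−1/80640 = -1/80640
(3j)²=9/286 [(6 1 5; 3 0 -3)], sign=-1
⇒ 4πI² = 81/143
I = (-1)√(81/143/(4π)) = -0.21230956

-0.212310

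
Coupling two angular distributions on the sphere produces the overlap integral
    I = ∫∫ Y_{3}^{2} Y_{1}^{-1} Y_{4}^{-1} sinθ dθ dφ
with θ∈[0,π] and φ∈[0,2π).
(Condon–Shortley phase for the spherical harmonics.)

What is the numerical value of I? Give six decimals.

-0.106622

m-sum 0 ✓  L=8 even ✓  2≤4≤4 ✓
Π(2lᵢ+1) = 7×3×9 = 189
triangle coeff Δ(3,1,4) = 1/252
Σ_t [0,0]: t=0:+1/36 = 1/36
(3j)²=4/63 [(3 1 4; 0 0 0)], sign=+1
Σ_t [0,0]: t=0:+1/240 = 1/240
(3j)²=1/84 [(3 1 4; 2 -1 -1)], sign=-1
⇒ 4πI² = 1/7
I = (-1)√(1/7/(4π)) = -0.10662181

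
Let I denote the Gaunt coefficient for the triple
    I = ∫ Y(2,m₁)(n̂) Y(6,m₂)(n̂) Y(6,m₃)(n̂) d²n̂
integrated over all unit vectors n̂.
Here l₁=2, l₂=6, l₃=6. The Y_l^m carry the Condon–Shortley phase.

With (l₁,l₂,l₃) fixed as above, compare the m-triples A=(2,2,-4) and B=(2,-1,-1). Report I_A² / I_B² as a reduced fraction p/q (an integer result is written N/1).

Shared (l₁,l₂,l₃)=(2,6,6): N and (l;000)² cancel in I_A²/I_B².
A: Δ = 2!·2!·10!/15! = 1/90090; Racah Σ t=0..0: t=0:+1/322560 = 1/322560; ⇒ 3j(2 6 6; 2 2 -4)² = 18/1001, sgn +1
B: Δ = 2!·2!·10!/15! = 1/90090; Racah Σ t=0..0: t=0:+1/57600 = 1/57600; ⇒ 3j(2 6 6; 2 -1 -1)² = 21/715, sgn -1
I_A²/I_B² = (18/1001)/(21/715) = 30/49

30/49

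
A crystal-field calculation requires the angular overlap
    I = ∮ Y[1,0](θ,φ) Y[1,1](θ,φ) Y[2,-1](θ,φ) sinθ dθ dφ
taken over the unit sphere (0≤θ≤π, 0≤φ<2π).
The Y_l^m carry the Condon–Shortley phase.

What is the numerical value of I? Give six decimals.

Rules hold: Σm=0, L=4 even, 0≤2≤2.
N = 3·3·5 = 45
Δ = 0!·2!·2!/5! = 1/30
Racah Σ t=0..0: t=0:+1/1 = 1/1
⇒ 3j(1 1 2; 0 0 0)² = 2/15, sgn +1
Racah Σ t=0..0: t=0:+1/2 = 1/2
⇒ 3j(1 1 2; 0 1 -1)² = 1/10, sgn -1
4πI² = N·(3j₀)²·(3jₘ)² = 3/5
I = -1·√(0.6/4π) = -0.21850969

-0.218510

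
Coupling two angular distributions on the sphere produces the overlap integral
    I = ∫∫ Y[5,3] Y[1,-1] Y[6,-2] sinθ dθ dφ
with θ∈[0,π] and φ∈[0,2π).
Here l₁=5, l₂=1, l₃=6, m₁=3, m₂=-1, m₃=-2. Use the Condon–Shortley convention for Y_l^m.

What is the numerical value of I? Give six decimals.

Rules hold: Σm=0, L=12 even, 4≤6≤6.
N = 11·3·13 = 429
Δ = 0!·10!·2!/13! = 1/858
Racah Σ t=0..0: t=0:+1/14400 = 1/14400
⇒ 3j(5 1 6; 0 0 0)² = 6/143, sgn +1
Racah Σ t=0..0: t=0:+1/161280 = 1/161280
⇒ 3j(5 1 6; 3 -1 -2)² = 1/143, sgn +1
4πI² = N·(3j₀)²·(3jₘ)² = 18/143
I = +1·√(0.125874/4π) = 0.10008369

0.100084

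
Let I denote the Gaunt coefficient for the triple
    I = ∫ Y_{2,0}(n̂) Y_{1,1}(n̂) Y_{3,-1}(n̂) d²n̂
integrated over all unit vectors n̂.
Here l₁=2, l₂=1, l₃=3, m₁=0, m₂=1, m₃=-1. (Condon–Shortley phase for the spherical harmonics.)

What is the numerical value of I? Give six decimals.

-0.202301

Rules hold: Σm=0, L=6 even, 1≤3≤3.
N = 5·3·7 = 105
Δ = 0!·4!·2!/7! = 1/105
Racah Σ t=0..0: t=0:+1/4 = 1/4
⇒ 3j(2 1 3; 0 0 0)² = 3/35, sgn -1
Racah Σ t=0..0: t=0:+1/8 = 1/8
⇒ 3j(2 1 3; 0 1 -1)² = 2/35, sgn +1
4πI² = N·(3j₀)²·(3jₘ)² = 18/35
I = -1·√(0.514286/4π) = -0.20230066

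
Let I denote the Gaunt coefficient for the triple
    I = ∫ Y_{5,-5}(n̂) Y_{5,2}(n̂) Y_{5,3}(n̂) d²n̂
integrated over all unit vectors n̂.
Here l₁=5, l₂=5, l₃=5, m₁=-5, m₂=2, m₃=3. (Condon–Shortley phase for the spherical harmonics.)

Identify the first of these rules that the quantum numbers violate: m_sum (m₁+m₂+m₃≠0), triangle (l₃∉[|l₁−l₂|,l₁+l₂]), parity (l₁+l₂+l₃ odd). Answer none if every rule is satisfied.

Σmᵢ = 0  ✓
l₃∈[|l₁−l₂|,l₁+l₂]=[0,10], have l₃=5  ✓
Σlᵢ = 15 ⇒ odd  ✗

parity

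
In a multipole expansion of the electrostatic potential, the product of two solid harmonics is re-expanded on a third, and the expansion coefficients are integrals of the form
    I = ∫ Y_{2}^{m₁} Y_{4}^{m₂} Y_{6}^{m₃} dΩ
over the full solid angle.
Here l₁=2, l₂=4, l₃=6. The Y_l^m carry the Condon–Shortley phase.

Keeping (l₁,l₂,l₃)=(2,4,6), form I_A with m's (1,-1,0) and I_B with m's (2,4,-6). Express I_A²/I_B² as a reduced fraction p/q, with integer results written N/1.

Same 2,4,6: normalisation and zero-m 3j drop out of the ratio.
A: Δ: 0! 4! 8! / 13! → 1/6435; sum: t=0:+1/4320 = 1/4320; 3j²(2 4 6; 1 -1 0) = Δ·Π!·Σ² = 8/429  (sign +1)
B: Δ: 0! 4! 8! / 13! → 1/6435; sum: t=0:+1/967680 = 1/967680; 3j²(2 4 6; 2 4 -6) = Δ·Π!·Σ² = 1/13  (sign +1)
I_A²/I_B² = (8/429)/(1/13) = 8/33

8/33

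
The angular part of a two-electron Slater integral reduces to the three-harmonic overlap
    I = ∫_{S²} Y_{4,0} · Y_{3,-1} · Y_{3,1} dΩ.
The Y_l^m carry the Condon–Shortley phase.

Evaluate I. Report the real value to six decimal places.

Rules hold: Σm=0, L=10 even, 1≤3≤7.
N = 9·7·7 = 441
Δ = 4!·4!·2!/11! = 1/34650
Racah Σ t=1..3: t=1:−1/72 t=2:+1/16 t=3:−1/72 = 5/144
⇒ 3j(4 3 3; 0 0 0)² = 2/77, sgn -1
Racah Σ t=0..2: t=0:+1/1152 t=1:−1/36 t=2:+1/32 = 5/1152
⇒ 3j(4 3 3; 0 -1 1)² = 1/1386, sgn +1
4πI² = N·(3j₀)²·(3jₘ)² = 1/121
I = -1·√(0.00826446/4π) = -0.02564498

-0.025645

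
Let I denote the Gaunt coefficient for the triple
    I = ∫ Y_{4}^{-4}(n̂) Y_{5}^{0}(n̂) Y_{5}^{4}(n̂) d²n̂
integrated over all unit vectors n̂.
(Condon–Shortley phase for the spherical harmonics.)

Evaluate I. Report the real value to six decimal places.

0.130198

Rules hold: Σm=0, L=14 even, 1≤5≤9.
N = 9·11·11 = 1089
Δ = 4!·4!·6!/15! = 1/3153150
Racah Σ t=0..4: t=0:+1/69120 t=1:−1/1728 t=2:+1/576 t=3:−1/1728 t=4:+1/69120 = 7/11520
⇒ 3j(4 5 5; 0 0 0)² = 2/143, sgn -1
Racah Σ t=4..4: t=4:+1/69120 = 1/69120
⇒ 3j(4 5 5; -4 0 4)² = 2/143, sgn -1
4πI² = N·(3j₀)²·(3jₘ)² = 36/169
I = +1·√(0.213018/4π) = 0.13019760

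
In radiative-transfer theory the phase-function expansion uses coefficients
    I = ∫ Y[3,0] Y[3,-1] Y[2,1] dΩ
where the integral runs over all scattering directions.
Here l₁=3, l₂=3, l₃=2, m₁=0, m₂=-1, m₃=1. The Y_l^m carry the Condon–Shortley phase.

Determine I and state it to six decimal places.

-0.059471

Checks pass: Σm=0; 8 even; l₃=2∈[0,6].
(2·3+1)(2·3+1)(2·2+1) = 245
Δ: 4! 2! 2! / 9! → 1/3780
sum: t=1:−1/24 t=2:+1/4 t=3:−1/24 = 1/6
3j²(3 3 2; 0 0 0) = Δ·Π!·Σ² = 4/105  (sign +1)
sum: t=1:−1/12 t=2:+1/8 = 1/24
3j²(3 3 2; 0 -1 1) = Δ·Π!·Σ² = 1/210  (sign -1)
combine: 4πI² = 245·4/105·1/210 = 2/45
take √, sign -1: I = -0.05947080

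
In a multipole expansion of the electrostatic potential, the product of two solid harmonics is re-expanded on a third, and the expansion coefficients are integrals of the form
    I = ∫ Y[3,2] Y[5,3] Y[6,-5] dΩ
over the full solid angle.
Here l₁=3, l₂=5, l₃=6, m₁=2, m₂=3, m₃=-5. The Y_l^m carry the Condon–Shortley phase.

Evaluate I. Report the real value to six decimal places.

Rules hold: Σm=0, L=14 even, 2≤6≤8.
N = 7·11·13 = 1001
Δ = 2!·4!·8!/15! = 1/675675
Racah Σ t=0..2: t=0:+1/8640 t=1:−1/2304 t=2:+1/8640 = -7/34560
⇒ 3j(3 5 6; 0 0 0)² = 7/429, sgn -1
Racah Σ t=0..1: t=0:+1/483840 t=1:−1/120960 = -1/161280
⇒ 3j(3 5 6; 2 3 -5)² = 2/91, sgn +1
4πI² = N·(3j₀)²·(3jₘ)² = 14/39
I = -1·√(0.358974/4π) = -0.16901560

-0.169016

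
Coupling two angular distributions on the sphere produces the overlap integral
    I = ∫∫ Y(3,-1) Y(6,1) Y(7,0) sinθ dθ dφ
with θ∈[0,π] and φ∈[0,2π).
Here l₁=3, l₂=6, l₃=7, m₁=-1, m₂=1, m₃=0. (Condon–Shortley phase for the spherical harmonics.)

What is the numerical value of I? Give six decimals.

Rules hold: Σm=0, L=16 even, 3≤7≤9.
N = 7·13·15 = 1365
Δ = 2!·4!·10!/17! = 1/2042040
Racah Σ t=0..2: t=0:+1/207360 t=1:−1/57600 t=2:+1/207360 = -1/129600
⇒ 3j(3 6 7; 0 0 0)² = 168/12155, sgn +1
Racah Σ t=0..2: t=0:+1/1451520 t=1:−1/103680 t=2:+1/115200 = -1/3628800
⇒ 3j(3 6 7; -1 1 0)² = 1/36465, sgn +1
4πI² = N·(3j₀)²·(3jₘ)² = 1176/2272985
I = +1·√(0.000517381/4π) = 0.00641653

0.006417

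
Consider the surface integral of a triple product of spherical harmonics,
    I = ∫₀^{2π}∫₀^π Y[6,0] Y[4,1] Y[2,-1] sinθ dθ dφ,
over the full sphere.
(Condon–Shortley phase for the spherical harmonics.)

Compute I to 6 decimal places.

0.174223

Checks pass: Σm=0; 12 even; l₃=2∈[2,10].
(2·6+1)(2·4+1)(2·2+1) = 585
Δ: 8! 4! 0! / 13! → 1/6435
sum: t=4:+1/2304 = 1/2304
3j²(6 4 2; 0 0 0) = Δ·Π!·Σ² = 5/143  (sign +1)
sum: t=5:−1/4320 = -1/4320
3j²(6 4 2; 0 1 -1) = Δ·Π!·Σ² = 8/429  (sign +1)
combine: 4πI² = 585·5/143·8/429 = 600/1573
take √, sign +1: I = 0.17422334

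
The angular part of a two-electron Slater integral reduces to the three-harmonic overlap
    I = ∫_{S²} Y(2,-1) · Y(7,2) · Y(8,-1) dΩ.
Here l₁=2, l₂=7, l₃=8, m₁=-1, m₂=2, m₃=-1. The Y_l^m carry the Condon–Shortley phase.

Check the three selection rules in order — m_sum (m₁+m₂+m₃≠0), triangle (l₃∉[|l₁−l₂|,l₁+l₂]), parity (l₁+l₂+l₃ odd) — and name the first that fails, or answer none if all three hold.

parity

Σmᵢ = 0  ✓
l₃∈[|l₁−l₂|,l₁+l₂]=[5,9], have l₃=8  ✓
Σlᵢ = 17 ⇒ odd  ✗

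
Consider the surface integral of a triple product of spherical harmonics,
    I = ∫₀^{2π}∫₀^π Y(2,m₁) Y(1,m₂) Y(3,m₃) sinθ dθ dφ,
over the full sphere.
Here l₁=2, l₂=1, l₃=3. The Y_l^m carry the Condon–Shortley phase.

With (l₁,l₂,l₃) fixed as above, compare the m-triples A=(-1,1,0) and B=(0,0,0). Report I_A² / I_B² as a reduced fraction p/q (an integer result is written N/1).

1/3

Shared (l₁,l₂,l₃)=(2,1,3): N and (l;000)² cancel in I_A²/I_B².
A: Δ = 0!·4!·2!/7! = 1/105; Racah Σ t=0..0: t=0:+1/12 = 1/12; ⇒ 3j(2 1 3; -1 1 0)² = 1/35, sgn -1
B: Δ = 0!·4!·2!/7! = 1/105; Racah Σ t=0..0: t=0:+1/4 = 1/4; ⇒ 3j(2 1 3; 0 0 0)² = 3/35, sgn -1
I_A²/I_B² = (1/35)/(3/35) = 1/3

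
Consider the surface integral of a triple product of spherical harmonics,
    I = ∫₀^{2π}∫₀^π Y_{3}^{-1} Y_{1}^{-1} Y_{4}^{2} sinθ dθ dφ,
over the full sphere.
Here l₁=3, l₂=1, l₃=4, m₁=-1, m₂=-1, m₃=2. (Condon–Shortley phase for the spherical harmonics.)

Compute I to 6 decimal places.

0.238414

m-sum 0 ✓  L=8 even ✓  2≤4≤4 ✓
Π(2lᵢ+1) = 7×3×9 = 189
triangle coeff Δ(3,1,4) = 1/252
Σ_t [0,0]: t=0:+1/36 = 1/36
(3j)²=4/63 [(3 1 4; 0 0 0)], sign=+1
Σ_t [0,0]: t=0:+1/96 = 1/96
(3j)²=5/84 [(3 1 4; -1 -1 2)], sign=+1
⇒ 4πI² = 5/7
I = (+1)√(5/7/(4π)) = 0.23841361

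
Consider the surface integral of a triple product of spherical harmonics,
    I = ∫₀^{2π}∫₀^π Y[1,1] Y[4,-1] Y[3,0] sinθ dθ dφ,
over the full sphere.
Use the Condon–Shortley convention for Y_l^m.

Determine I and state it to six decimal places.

-0.194664

m-sum 0 ✓  L=8 even ✓  3≤3≤5 ✓
Π(2lᵢ+1) = 3×9×7 = 189
triangle coeff Δ(1,4,3) = 1/252
Σ_t [1,1]: t=1:−1/36 = -1/36
(3j)²=4/63 [(1 4 3; 0 0 0)], sign=+1
Σ_t [0,0]: t=0:+1/72 = 1/72
(3j)²=5/126 [(1 4 3; 1 -1 0)], sign=-1
⇒ 4πI² = 10/21
I = (-1)√(10/21/(4π)) = -0.19466390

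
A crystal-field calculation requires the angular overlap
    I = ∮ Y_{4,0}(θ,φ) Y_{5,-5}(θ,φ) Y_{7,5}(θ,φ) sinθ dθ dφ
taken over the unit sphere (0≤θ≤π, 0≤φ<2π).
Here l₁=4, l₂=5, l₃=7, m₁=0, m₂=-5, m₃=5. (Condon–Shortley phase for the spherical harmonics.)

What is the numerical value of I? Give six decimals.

0.181642

Rules hold: Σm=0, L=16 even, 1≤7≤9.
N = 9·11·15 = 1485
Δ = 2!·6!·8!/17! = 1/6126120
Racah Σ t=0..2: t=0:+1/69120 t=1:−1/20736 t=2:+1/69120 = -1/51840
⇒ 3j(4 5 7; 0 0 0)² = 280/21879, sgn +1
Racah Σ t=0..0: t=0:+1/3870720 = 1/3870720
⇒ 3j(4 5 7; 0 -5 5)² = 135/6188, sgn +1
4πI² = N·(3j₀)²·(3jₘ)² = 20250/48841
I = +1·√(0.414611/4π) = 0.18164160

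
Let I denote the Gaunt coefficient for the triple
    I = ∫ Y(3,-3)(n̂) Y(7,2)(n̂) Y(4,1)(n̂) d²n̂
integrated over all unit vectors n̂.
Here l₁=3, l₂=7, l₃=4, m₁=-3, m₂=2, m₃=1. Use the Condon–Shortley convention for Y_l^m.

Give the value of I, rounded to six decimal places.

Rules hold: Σm=0, L=14 even, 4≤4≤10.
N = 7·15·9 = 945
Δ = 6!·0!·8!/15! = 1/45045
Racah Σ t=3..3: t=3:−1/20736 = -1/20736
⇒ 3j(3 7 4; 0 0 0)² = 35/1287, sgn -1
Racah Σ t=6..6: t=6:+1/518400 = 1/518400
⇒ 3j(3 7 4; -3 2 1)² = 4/2145, sgn -1
4πI² = N·(3j₀)²·(3jₘ)² = 980/20449
I = +1·√(0.0479241/4π) = 0.06175499

0.061755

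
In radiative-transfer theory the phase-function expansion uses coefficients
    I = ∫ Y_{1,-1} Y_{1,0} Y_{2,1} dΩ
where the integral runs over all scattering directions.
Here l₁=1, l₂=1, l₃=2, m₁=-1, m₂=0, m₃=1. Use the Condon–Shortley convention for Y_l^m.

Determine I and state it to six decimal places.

m-sum 0 ✓  L=4 even ✓  0≤2≤2 ✓
Π(2lᵢ+1) = 3×3×5 = 45
triangle coeff Δ(1,1,2) = 1/30
Σ_t [0,0]: t=0:+1/1 = 1/1
(3j)²=2/15 [(1 1 2; 0 0 0)], sign=+1
Σ_t [0,0]: t=0:+1/2 = 1/2
(3j)²=1/10 [(1 1 2; -1 0 1)], sign=-1
⇒ 4πI² = 3/5
I = (-1)√(3/5/(4π)) = -0.21850969

-0.218510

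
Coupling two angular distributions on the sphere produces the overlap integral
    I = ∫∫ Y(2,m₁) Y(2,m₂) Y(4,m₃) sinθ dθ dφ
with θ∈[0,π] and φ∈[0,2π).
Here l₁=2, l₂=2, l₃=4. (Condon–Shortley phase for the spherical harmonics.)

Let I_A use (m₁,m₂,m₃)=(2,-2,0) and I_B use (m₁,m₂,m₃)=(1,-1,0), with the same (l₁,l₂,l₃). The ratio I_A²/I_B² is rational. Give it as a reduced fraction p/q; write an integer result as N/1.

1/16

Shared (l₁,l₂,l₃)=(2,2,4): N and (l;000)² cancel in I_A²/I_B².
A: Δ = 0!·4!·4!/9! = 1/630; Racah Σ t=0..0: t=0:+1/576 = 1/576; ⇒ 3j(2 2 4; 2 -2 0)² = 1/630, sgn +1
B: Δ = 0!·4!·4!/9! = 1/630; Racah Σ t=0..0: t=0:+1/36 = 1/36; ⇒ 3j(2 2 4; 1 -1 0)² = 8/315, sgn +1
I_A²/I_B² = (1/630)/(8/315) = 1/16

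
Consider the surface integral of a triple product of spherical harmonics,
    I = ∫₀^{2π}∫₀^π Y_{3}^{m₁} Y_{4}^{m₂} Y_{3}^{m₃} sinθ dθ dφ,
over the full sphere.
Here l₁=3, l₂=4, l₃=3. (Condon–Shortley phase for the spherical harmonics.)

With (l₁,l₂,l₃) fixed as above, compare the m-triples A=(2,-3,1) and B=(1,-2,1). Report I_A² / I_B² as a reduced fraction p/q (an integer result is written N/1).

7/20

Shared (l₁,l₂,l₃)=(3,4,3): N and (l;000)² cancel in I_A²/I_B².
A: Δ = 4!·2!·4!/11! = 1/34650; Racah Σ t=0..1: t=0:+1/144 t=1:−1/288 = 1/288; ⇒ 3j(3 4 3; 2 -3 1)² = 1/99, sgn +1
B: Δ = 4!·2!·4!/11! = 1/34650; Racah Σ t=0..2: t=0:+1/192 t=1:−1/36 t=2:+1/192 = -5/288; ⇒ 3j(3 4 3; 1 -2 1)² = 20/693, sgn -1
I_A²/I_B² = (1/99)/(20/693) = 7/20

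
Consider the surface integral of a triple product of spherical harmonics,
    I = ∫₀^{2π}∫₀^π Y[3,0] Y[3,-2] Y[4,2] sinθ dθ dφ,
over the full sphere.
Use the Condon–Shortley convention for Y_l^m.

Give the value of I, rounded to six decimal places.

Rules hold: Σm=0, L=10 even, 0≤4≤6.
N = 7·7·9 = 441
Δ = 2!·4!·4!/11! = 1/34650
Racah Σ t=0..2: t=0:+1/72 t=1:−1/16 t=2:+1/72 = -5/144
⇒ 3j(3 3 4; 0 0 0)² = 2/77, sgn -1
Racah Σ t=0..1: t=0:+1/72 t=1:−1/96 = 1/288
⇒ 3j(3 3 4; 0 -2 2)² = 1/462, sgn +1
4πI² = N·(3j₀)²·(3jₘ)² = 3/121
I = -1·√(0.0247934/4π) = -0.04441841

-0.044418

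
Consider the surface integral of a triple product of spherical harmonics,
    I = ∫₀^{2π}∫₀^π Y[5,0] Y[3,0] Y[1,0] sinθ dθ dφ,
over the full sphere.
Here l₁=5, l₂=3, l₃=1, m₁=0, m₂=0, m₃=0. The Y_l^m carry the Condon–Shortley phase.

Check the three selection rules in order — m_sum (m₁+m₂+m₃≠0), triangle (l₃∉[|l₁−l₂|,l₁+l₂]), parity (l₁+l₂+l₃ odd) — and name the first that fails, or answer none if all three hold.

m₁+m₂+m₃ = 0 + 0 + 0 = 0  ✓
triangle: |5−3|=2 ≤ l₃=1 ≤ 5+3=8  ✗
parity: l₁+l₂+l₃ = 9 is odd

triangle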